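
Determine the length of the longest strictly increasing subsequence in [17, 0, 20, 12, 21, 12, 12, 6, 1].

Scanning left to right, the best length ending at each element is: 17→1, 0→1, 20→2, 12→2, 21→3, 12→2, 12→2, 6→2, 1→2.
So the longest increasing subsequence has length 3, e.g. 17, 20, 21.

3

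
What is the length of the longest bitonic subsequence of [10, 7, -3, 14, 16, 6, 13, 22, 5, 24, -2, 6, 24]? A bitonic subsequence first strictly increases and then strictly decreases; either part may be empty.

Let inc[i] be the LIS ending at i and dec[i] the longest strictly decreasing subsequence starting at i. inc = [1, 1, 1, 2, 3, 2, 3, 4, 2, 5, 2, 3, 5], dec = [5, 4, 1, 4, 4, 3, 3, 3, 2, 2, 1, 1, 1].
max_i inc[i]+dec[i]−1 = 6, with one witness 10, 14, 16, 13, 5, -2.

6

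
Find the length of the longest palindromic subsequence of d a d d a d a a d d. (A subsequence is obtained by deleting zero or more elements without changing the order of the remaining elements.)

7

One longest palindromic subsequence is ddaaadd (positions 1,3,5,7,8,9,10); it reads the same forward and backward, and the interval DP gives dp[1][10] = 7.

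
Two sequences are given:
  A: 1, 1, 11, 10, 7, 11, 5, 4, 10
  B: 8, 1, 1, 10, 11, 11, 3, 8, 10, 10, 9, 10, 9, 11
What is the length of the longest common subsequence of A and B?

5

A longest common subsequence is 1, 1, 11, 10, 11 (length 5); the LCS DP confirms no longer common subsequence exists.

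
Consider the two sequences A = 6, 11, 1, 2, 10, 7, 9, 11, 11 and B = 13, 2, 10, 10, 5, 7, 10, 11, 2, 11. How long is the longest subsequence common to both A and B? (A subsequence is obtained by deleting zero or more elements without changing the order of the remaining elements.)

5

A longest common subsequence is 2, 10, 7, 11, 11 (length 5); the LCS DP confirms no longer common subsequence exists.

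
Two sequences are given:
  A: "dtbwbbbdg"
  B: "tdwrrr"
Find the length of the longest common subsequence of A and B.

2

Backtracking the LCS table gives one alignment: d (A1,B2) → w (A4,B3).
So the longest common subsequence has length 2.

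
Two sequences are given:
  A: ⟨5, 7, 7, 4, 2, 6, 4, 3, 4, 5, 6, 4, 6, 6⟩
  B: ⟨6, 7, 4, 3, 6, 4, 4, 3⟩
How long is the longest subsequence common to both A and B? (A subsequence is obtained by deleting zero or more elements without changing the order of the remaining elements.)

A longest common subsequence is 7, 4, 6, 4, 3 (length 5); the LCS DP confirms no longer common subsequence exists.

5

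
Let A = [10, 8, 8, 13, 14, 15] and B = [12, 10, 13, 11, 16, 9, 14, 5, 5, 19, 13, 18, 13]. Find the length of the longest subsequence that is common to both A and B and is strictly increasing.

3

A longest common strictly increasing subsequence is 10, 13, 14 (length 3); it appears in order in both A and B, and no longer such subsequence exists.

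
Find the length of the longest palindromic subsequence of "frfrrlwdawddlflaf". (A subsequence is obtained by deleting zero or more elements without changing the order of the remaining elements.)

One longest palindromic subsequence is ffldddlff (positions 1,3,6,8,11,12,13,14,17); it reads the same forward and backward, and the interval DP gives dp[1][17] = 9.

9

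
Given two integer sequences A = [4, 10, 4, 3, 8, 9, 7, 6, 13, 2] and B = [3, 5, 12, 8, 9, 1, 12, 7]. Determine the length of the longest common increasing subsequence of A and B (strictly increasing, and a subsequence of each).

3

A longest common strictly increasing subsequence is 3, 8, 9 (length 3); it appears in order in both A and B, and no longer such subsequence exists.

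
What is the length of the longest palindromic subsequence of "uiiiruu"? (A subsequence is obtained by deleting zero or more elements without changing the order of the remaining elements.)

Using dp[i][j] = 2 + dp[i+1][j−1] if the ends match, else max(dp[i+1][j], dp[i][j−1]):
dp[1][7] = 5. A witness is uiiiu at positions 1,2,3,4,7.

5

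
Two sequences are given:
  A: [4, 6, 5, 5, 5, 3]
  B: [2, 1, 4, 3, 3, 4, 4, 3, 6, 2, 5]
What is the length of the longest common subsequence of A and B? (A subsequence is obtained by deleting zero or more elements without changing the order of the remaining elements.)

Backtracking the LCS table gives one alignment: 4 (A1,B7) → 6 (A2,B9) → 5 (A5,B11).
So the longest common subsequence has length 3.

3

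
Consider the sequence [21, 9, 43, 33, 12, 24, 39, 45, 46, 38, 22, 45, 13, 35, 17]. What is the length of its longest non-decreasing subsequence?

One longest non-decreasing subsequence is 9, 12, 24, 39, 45, 46 (positions 2,5,6,7,8,9), of length 6; no longer one exists.

6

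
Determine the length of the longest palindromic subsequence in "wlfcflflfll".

7

One longest palindromic subsequence is llflfll (positions 2,6,7,8,9,10,11); it reads the same forward and backward, and the interval DP gives dp[1][11] = 7.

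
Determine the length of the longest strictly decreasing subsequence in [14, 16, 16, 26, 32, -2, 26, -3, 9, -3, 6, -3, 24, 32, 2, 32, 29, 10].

One longest decreasing subsequence is 32, 26, 9, 6, -3 (positions 5,7,9,11,12), of length 5; no longer one exists.

5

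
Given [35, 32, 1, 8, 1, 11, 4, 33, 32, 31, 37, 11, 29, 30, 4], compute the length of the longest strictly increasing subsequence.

Scanning left to right, the best length ending at each element is: 35→1, 32→1, 1→1, 8→2, 1→1, 11→3, 4→2, 33→4, 32→4, 31→4, 37→5, 11→3, 29→4, 30→5, 4→2.
So the longest increasing subsequence has length 5, e.g. 1, 8, 11, 33, 37.

5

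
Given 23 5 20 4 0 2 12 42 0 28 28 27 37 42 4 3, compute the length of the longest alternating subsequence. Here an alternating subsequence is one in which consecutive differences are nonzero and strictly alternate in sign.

Track the best alternating length ending on an up-step vs a down-step at each position: up/down = 1/1, 1/2, 3/2, 1/4, 1/4, 5/4, 5/4, 5/1, 1/6, 7/6, 7/6, 7/8, 9/6, 9/1, 7/10, 7/10.
The maximum over both is 10; one such subsequence is 23, 5, 20, 0, 2, 0, 28, 27, 37, 4.

10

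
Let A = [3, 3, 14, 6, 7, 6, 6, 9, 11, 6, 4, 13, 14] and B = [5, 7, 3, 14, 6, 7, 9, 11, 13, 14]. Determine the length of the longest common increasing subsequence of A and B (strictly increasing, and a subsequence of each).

7

A longest common strictly increasing subsequence is 3, 6, 7, 9, 11, 13, 14 (length 7); it appears in order in both A and B, and no longer such subsequence exists.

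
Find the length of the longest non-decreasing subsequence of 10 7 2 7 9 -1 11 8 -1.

One longest non-decreasing subsequence is 7, 7, 9, 11 (positions 2,4,5,7), of length 4; no longer one exists.

4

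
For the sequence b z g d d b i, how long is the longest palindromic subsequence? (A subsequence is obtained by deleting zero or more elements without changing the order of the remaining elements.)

One longest palindromic subsequence is bddb (positions 1,4,5,6); it reads the same forward and backward, and the interval DP gives dp[1][7] = 4.

4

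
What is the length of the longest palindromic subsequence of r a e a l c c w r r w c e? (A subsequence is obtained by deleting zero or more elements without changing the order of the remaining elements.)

Using dp[i][j] = 2 + dp[i+1][j−1] if the ends match, else max(dp[i+1][j], dp[i][j−1]):
dp[1][13] = 8. A witness is ecwrrwce at positions 3,6,8,9,10,11,12,13.

8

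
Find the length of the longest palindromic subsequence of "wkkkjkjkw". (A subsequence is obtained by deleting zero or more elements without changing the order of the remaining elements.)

One longest palindromic subsequence is wkjkjkw (positions 1,2,5,6,7,8,9); it reads the same forward and backward, and the interval DP gives dp[1][9] = 7.

7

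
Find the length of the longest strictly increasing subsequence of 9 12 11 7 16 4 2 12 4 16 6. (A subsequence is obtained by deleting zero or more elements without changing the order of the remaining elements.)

4

One longest increasing subsequence is 9, 11, 12, 16 (positions 1,3,8,10), of length 4; no longer one exists.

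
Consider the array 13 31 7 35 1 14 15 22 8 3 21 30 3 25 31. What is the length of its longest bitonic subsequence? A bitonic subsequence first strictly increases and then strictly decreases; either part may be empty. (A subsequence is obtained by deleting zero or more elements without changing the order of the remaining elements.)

6

One longest bitonic subsequence is 13, 31, 35, 22, 21, 3 (positions 1,2,4,8,11,13): it rises to 35 then falls. Length 6 is optimal.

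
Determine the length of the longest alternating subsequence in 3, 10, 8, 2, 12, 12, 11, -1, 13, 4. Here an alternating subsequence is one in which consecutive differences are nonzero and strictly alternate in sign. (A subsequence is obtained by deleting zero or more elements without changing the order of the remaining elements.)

Track the best alternating length ending on an up-step vs a down-step at each position: up/down = 1/1, 2/1, 2/3, 1/3, 4/1, 4/1, 4/5, 1/5, 6/1, 6/7.
The maximum over both is 7; one such subsequence is 3, 10, 8, 12, 11, 13, 4.

7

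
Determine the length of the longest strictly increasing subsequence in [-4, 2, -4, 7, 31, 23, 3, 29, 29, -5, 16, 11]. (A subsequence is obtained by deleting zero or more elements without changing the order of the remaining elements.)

5

Scanning left to right, the best length ending at each element is: -4→1, 2→2, -4→1, 7→3, 31→4, 23→4, 3→3, 29→5, 29→5, -5→1, 16→4, 11→4.
So the longest increasing subsequence has length 5, e.g. -4, 2, 7, 23, 29.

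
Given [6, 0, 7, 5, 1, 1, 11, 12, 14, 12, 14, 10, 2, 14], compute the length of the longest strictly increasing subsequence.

5

One longest increasing subsequence is 6, 7, 11, 12, 14 (positions 1,3,7,8,9), of length 5; no longer one exists.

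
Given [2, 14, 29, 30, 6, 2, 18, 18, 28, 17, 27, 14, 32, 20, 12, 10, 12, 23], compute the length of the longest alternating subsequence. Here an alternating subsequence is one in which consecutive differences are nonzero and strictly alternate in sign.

10

Track the best alternating length ending on an up-step vs a down-step at each position: up/down = 1/1, 2/1, 2/1, 2/1, 2/3, 1/3, 4/3, 4/3, 4/3, 4/5, 6/5, 4/7, 8/1, 8/9, 4/9, 4/9, 10/9, 10/9.
The maximum over both is 10; one such subsequence is 2, 14, 6, 18, 17, 27, 14, 32, 10, 12.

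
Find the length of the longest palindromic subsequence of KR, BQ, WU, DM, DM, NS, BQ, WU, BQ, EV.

One longest palindromic subsequence is BQ WU DM DM WU BQ (positions 2,3,4,5,8,9); it reads the same forward and backward, and the interval DP gives dp[1][10] = 6.

6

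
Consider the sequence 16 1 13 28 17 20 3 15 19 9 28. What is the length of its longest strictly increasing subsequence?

Scanning left to right, the best length ending at each element is: 16→1, 1→1, 13→2, 28→3, 17→3, 20→4, 3→2, 15→3, 19→4, 9→3, 28→5.
So the longest increasing subsequence has length 5, e.g. 1, 13, 17, 20, 28.

5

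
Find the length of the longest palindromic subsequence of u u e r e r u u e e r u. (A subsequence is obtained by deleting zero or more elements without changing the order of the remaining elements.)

8

One longest palindromic subsequence is ureuueru (positions 1,4,5,7,8,10,11,12); it reads the same forward and backward, and the interval DP gives dp[1][12] = 8.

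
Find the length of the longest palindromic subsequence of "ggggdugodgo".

6

One longest palindromic subsequence is gggggg (positions 1,2,3,4,7,10); it reads the same forward and backward, and the interval DP gives dp[1][11] = 6.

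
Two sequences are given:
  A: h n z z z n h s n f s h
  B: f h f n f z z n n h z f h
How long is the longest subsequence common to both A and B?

Backtracking the LCS table gives one alignment: h (A1,B2) → n (A2,B4) → z (A3,B6) → z (A4,B7) → n (A6,B9) → h (A7,B10) → f (A10,B12) → h (A12,B13).
So the longest common subsequence has length 8.

8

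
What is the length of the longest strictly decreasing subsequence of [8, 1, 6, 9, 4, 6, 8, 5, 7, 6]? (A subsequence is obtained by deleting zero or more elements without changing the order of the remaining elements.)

4

Let dp[i] be the longest decreasing subsequence ending at position i. Then dp = [1, 2, 2, 1, 3, 2, 2, 3, 3, 4].
The maximum is 4; one witness is 9, 8, 7, 6 at positions 4,7,9,10.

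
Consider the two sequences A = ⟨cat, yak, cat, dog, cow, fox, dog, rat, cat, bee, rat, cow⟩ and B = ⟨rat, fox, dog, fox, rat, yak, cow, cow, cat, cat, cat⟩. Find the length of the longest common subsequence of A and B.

Backtracking the LCS table gives one alignment: dog (A4,B3) → fox (A6,B4) → rat (A8,B5) → cat (A9,B11).
So the longest common subsequence has length 4.

4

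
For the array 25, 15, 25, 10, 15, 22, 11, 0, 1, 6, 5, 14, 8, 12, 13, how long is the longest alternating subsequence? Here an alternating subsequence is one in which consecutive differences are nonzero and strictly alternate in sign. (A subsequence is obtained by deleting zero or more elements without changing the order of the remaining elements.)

11

Track the best alternating length ending on an up-step vs a down-step at each position: up/down = 1/1, 1/2, 3/1, 1/4, 5/4, 5/4, 5/6, 1/6, 7/6, 7/6, 7/8, 9/6, 9/10, 11/10, 11/10.
The maximum over both is 11; one such subsequence is 25, 15, 25, 10, 15, 0, 6, 5, 14, 8, 12.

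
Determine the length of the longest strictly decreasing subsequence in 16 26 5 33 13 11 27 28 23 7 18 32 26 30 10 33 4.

6

Scanning left to right, the best length ending at each element is: 16→1, 26→1, 5→2, 33→1, 13→2, 11→3, 27→2, 28→2, 23→3, 7→4, 18→4, 32→2, 26→3, 30→3, 10→5, 33→1, 4→6.
So the longest decreasing subsequence has length 6, e.g. 33, 27, 23, 18, 10, 4.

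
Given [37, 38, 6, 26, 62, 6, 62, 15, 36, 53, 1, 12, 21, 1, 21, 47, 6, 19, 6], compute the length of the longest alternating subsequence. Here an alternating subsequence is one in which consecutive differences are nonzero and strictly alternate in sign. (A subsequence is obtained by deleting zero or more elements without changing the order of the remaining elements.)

Track the best alternating length ending on an up-step vs a down-step at each position: up/down = 1/1, 2/1, 1/3, 4/3, 4/1, 1/5, 6/1, 6/7, 8/7, 8/7, 1/9, 10/9, 10/9, 1/11, 12/9, 12/9, 12/13, 14/13, 12/15.
The maximum over both is 15; one such subsequence is 37, 38, 6, 26, 6, 62, 15, 36, 1, 12, 1, 21, 6, 19, 6.

15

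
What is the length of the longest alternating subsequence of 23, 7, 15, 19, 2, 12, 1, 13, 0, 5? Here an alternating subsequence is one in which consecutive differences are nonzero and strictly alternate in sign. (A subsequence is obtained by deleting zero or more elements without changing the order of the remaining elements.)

Track the best alternating length ending on an up-step vs a down-step at each position: up/down = 1/1, 1/2, 3/2, 3/2, 1/4, 5/4, 1/6, 7/4, 1/8, 9/8.
The maximum over both is 9; one such subsequence is 23, 7, 15, 2, 12, 1, 13, 0, 5.

9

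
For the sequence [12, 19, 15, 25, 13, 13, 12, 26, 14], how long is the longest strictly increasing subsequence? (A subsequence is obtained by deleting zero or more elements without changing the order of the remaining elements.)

4

Scanning left to right, the best length ending at each element is: 12→1, 19→2, 15→2, 25→3, 13→2, 13→2, 12→1, 26→4, 14→3.
So the longest increasing subsequence has length 4, e.g. 12, 19, 25, 26.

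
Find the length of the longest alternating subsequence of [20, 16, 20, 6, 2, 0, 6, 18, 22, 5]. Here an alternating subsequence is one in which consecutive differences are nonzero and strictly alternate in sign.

6

A longest alternating subsequence is 20, 16, 20, 2, 6, 5 (positions 1,2,3,5,7,10); its 5 consecutive differences strictly alternate in sign, and length 6 is optimal.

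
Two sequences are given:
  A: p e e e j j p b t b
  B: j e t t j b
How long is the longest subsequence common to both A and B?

Backtracking the LCS table gives one alignment: e (A2,B2) → j (A6,B5) → b (A10,B6).
So the longest common subsequence has length 3.

3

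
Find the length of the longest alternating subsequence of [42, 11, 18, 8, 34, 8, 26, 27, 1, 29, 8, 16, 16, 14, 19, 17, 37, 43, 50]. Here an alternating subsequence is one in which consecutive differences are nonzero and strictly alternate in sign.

15

A longest alternating subsequence is 42, 11, 18, 8, 34, 8, 26, 1, 29, 8, 16, 14, 19, 17, 37 (positions 1,2,3,4,5,6,7,9,10,11,12,14,15,16,17); its 14 consecutive differences strictly alternate in sign, and length 15 is optimal.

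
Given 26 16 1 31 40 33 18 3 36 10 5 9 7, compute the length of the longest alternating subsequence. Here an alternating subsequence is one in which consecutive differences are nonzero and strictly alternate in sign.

8

Track the best alternating length ending on an up-step vs a down-step at each position: up/down = 1/1, 1/2, 1/2, 3/1, 3/1, 3/4, 3/4, 3/4, 5/4, 5/6, 5/6, 7/6, 7/8.
The maximum over both is 8; one such subsequence is 26, 16, 40, 33, 36, 5, 9, 7.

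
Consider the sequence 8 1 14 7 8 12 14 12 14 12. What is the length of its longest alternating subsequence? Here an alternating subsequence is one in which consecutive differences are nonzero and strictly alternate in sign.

8

Track the best alternating length ending on an up-step vs a down-step at each position: up/down = 1/1, 1/2, 3/1, 3/4, 5/4, 5/4, 5/1, 5/6, 7/1, 5/8.
The maximum over both is 8; one such subsequence is 8, 1, 14, 7, 14, 12, 14, 12.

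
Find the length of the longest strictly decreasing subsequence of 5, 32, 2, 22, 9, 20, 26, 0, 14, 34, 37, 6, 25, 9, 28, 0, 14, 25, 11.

6

Scanning left to right, the best length ending at each element is: 5→1, 32→1, 2→2, 22→2, 9→3, 20→3, 26→2, 0→4, 14→4, 34→1, 37→1, 6→5, 25→3, 9→5, 28→2, 0→6, 14→4, 25→3, 11→5.
So the longest decreasing subsequence has length 6, e.g. 32, 22, 20, 14, 6, 0.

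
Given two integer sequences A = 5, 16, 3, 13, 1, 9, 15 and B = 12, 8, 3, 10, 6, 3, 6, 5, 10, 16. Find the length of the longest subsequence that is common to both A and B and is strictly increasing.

A longest common strictly increasing subsequence is 5, 16 (length 2); it appears in order in both A and B, and no longer such subsequence exists.

2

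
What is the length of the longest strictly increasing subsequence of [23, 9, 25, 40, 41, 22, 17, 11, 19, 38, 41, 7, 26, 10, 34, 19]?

5

Let dp[i] be the longest increasing subsequence ending at position i. Then dp = [1, 1, 2, 3, 4, 2, 2, 2, 3, 4, 5, 1, 4, 2, 5, 3].
The maximum is 5; one witness is 9, 17, 19, 38, 41 at positions 2,7,9,10,11.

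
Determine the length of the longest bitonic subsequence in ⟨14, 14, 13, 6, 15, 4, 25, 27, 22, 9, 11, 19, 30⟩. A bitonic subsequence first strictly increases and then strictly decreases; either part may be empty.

One longest bitonic subsequence is 14, 15, 25, 27, 22, 19 (positions 1,5,7,8,9,12): it rises to 27 then falls. Length 6 is optimal.

6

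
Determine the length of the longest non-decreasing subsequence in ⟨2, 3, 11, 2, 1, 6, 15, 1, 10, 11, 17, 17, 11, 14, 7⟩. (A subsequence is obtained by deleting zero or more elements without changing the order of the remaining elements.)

7

Let dp[i] be the longest non-decreasing subsequence ending at position i. Then dp = [1, 2, 3, 2, 1, 3, 4, 2, 4, 5, 6, 7, 6, 7, 4].
The maximum is 7; one witness is 2, 3, 6, 10, 11, 17, 17 at positions 1,2,6,9,10,11,12.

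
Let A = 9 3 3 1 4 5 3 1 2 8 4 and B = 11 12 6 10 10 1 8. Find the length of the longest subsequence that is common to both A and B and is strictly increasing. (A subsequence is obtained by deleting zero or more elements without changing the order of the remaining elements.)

For each value that appears in both, track the longest common increasing run ending there.
The best achievable length is 2; one witness is 1, 8 (A-positions 4,10, B-positions 6,7).

2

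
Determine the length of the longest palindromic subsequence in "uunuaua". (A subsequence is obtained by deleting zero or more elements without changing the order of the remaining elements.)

One longest palindromic subsequence is uunuu (positions 1,2,3,4,6); it reads the same forward and backward, and the interval DP gives dp[1][7] = 5.

5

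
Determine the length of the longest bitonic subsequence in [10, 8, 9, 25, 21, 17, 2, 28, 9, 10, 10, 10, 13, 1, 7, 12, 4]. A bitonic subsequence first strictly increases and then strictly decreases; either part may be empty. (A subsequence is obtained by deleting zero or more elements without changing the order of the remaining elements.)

One longest bitonic subsequence is 8, 9, 25, 21, 17, 13, 12, 4 (positions 2,3,4,5,6,13,16,17): it rises to 25 then falls. Length 8 is optimal.

8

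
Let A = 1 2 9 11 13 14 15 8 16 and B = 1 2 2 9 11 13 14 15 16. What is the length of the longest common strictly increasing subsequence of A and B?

8

For each value that appears in both, track the longest common increasing run ending there.
The best achievable length is 8; one witness is 1, 2, 9, 11, 13, 14, 15, 16 (A-positions 1,2,3,4,5,6,7,9, B-positions 1,2,4,5,6,7,8,9).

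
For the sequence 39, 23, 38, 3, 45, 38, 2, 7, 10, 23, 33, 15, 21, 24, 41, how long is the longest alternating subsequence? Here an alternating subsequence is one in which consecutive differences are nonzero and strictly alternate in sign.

A longest alternating subsequence is 39, 23, 38, 3, 45, 2, 23, 15, 21 (positions 1,2,3,4,5,7,10,12,13); its 8 consecutive differences strictly alternate in sign, and length 9 is optimal.

9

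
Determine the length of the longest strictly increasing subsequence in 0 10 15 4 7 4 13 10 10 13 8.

5

Let dp[i] be the longest increasing subsequence ending at position i. Then dp = [1, 2, 3, 2, 3, 2, 4, 4, 4, 5, 4].
The maximum is 5; one witness is 0, 4, 7, 10, 13 at positions 1,4,5,8,10.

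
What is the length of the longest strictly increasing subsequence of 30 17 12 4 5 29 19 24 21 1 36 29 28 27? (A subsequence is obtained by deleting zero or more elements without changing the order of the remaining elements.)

One longest increasing subsequence is 4, 5, 19, 24, 36 (positions 4,5,7,8,11), of length 5; no longer one exists.

5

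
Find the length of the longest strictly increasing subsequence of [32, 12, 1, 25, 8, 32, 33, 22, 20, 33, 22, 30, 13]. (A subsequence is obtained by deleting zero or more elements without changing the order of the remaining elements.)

One longest increasing subsequence is 1, 8, 20, 22, 30 (positions 3,5,9,11,12), of length 5; no longer one exists.

5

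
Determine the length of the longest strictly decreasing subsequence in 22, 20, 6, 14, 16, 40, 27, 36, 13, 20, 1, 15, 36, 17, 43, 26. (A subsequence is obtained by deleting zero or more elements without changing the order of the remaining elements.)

5

Let dp[i] be the longest decreasing subsequence ending at position i. Then dp = [1, 2, 3, 3, 3, 1, 2, 2, 4, 3, 5, 4, 2, 4, 1, 3].
The maximum is 5; one witness is 22, 20, 14, 13, 1 at positions 1,2,4,9,11.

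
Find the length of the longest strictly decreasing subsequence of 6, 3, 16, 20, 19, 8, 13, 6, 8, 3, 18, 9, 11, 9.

5

Scanning left to right, the best length ending at each element is: 6→1, 3→2, 16→1, 20→1, 19→2, 8→3, 13→3, 6→4, 8→4, 3→5, 18→3, 9→4, 11→4, 9→5.
So the longest decreasing subsequence has length 5, e.g. 20, 19, 8, 6, 3.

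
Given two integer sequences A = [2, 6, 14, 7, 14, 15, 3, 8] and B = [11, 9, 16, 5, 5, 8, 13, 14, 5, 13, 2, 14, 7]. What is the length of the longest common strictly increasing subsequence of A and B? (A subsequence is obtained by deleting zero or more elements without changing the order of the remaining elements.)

2

For each value that appears in both, track the longest common increasing run ending there.
The best achievable length is 2; one witness is 2, 14 (A-positions 1,3, B-positions 11,12).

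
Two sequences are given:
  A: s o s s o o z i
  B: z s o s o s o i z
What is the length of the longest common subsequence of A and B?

Backtracking the LCS table gives one alignment: s (A1,B2) → o (A2,B3) → s (A3,B4) → s (A4,B6) → o (A5,B7) → z (A7,B9).
So the longest common subsequence has length 6.

6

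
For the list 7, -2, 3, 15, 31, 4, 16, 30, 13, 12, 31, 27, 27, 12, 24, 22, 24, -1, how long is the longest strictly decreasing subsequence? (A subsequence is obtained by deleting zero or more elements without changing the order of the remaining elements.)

6

Let dp[i] be the longest decreasing subsequence ending at position i. Then dp = [1, 2, 2, 1, 1, 2, 2, 2, 3, 4, 1, 3, 3, 4, 4, 5, 4, 6].
The maximum is 6; one witness is 31, 30, 27, 24, 22, -1 at positions 5,8,12,15,16,18.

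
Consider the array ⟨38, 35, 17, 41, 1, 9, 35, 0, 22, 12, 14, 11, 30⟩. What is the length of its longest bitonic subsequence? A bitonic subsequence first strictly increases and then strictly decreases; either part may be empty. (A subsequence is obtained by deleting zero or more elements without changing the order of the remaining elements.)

6

One longest bitonic subsequence is 38, 41, 35, 22, 14, 11 (positions 1,4,7,9,11,12): it rises to 41 then falls. Length 6 is optimal.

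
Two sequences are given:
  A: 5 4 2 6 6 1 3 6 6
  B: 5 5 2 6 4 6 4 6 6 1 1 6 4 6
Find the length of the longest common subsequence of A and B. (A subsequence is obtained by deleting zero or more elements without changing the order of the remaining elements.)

7

Backtracking the LCS table gives one alignment: 5 (A1,B2) → 4 (A2,B7) → 6 (A4,B8) → 6 (A5,B9) → 1 (A6,B11) → 6 (A8,B12) → 6 (A9,B14).
So the longest common subsequence has length 7.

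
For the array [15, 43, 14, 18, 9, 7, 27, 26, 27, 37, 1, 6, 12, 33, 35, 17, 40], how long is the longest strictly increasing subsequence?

7

Scanning left to right, the best length ending at each element is: 15→1, 43→2, 14→1, 18→2, 9→1, 7→1, 27→3, 26→3, 27→4, 37→5, 1→1, 6→2, 12→3, 33→5, 35→6, 17→4, 40→7.
So the longest increasing subsequence has length 7, e.g. 15, 18, 26, 27, 33, 35, 40.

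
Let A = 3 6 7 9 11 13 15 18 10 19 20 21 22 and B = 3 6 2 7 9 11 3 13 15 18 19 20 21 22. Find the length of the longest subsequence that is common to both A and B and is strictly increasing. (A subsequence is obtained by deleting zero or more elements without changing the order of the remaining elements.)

12

For each value that appears in both, track the longest common increasing run ending there.
The best achievable length is 12; one witness is 3, 6, 7, 9, 11, 13, 15, 18, 19, 20, 21, 22 (A-positions 1,2,3,4,5,6,7,8,10,11,12,13, B-positions 1,2,4,5,6,8,9,10,11,12,13,14).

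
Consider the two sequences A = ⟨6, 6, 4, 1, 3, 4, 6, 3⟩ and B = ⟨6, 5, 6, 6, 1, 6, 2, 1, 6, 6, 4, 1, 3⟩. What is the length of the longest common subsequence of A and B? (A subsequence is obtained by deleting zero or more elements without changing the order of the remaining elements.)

Backtracking the LCS table gives one alignment: 6 (A1,B9) → 6 (A2,B10) → 4 (A3,B11) → 1 (A4,B12) → 3 (A8,B13).
So the longest common subsequence has length 5.

5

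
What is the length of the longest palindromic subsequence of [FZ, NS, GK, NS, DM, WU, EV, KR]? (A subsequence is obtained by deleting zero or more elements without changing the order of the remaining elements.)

3

Using dp[i][j] = 2 + dp[i+1][j−1] if the ends match, else max(dp[i+1][j], dp[i][j−1]):
dp[1][8] = 3. A witness is NS GK NS at positions 2,3,4.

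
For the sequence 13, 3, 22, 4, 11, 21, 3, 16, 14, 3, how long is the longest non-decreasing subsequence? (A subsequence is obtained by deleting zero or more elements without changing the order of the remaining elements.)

4

One longest non-decreasing subsequence is 3, 4, 11, 21 (positions 2,4,5,6), of length 4; no longer one exists.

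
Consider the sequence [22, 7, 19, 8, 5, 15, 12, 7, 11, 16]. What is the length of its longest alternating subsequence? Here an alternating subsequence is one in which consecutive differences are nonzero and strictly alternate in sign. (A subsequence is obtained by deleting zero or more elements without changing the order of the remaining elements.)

A longest alternating subsequence is 22, 7, 19, 8, 15, 7, 11 (positions 1,2,3,4,6,8,9); its 6 consecutive differences strictly alternate in sign, and length 7 is optimal.

7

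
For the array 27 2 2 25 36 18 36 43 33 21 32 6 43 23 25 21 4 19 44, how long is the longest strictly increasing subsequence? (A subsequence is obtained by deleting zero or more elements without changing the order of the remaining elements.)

Let dp[i] be the longest increasing subsequence ending at position i. Then dp = [1, 1, 1, 2, 3, 2, 3, 4, 3, 3, 4, 2, 5, 4, 5, 3, 2, 3, 6].
The maximum is 6; one witness is 2, 18, 21, 32, 43, 44 at positions 2,6,10,11,13,19.

6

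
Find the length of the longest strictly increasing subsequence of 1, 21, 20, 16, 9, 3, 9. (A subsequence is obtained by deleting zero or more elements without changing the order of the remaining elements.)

3

Scanning left to right, the best length ending at each element is: 1→1, 21→2, 20→2, 16→2, 9→2, 3→2, 9→3.
So the longest increasing subsequence has length 3, e.g. 1, 3, 9.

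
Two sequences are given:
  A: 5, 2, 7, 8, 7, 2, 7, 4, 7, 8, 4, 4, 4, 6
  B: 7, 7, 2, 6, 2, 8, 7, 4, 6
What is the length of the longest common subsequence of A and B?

6

Backtracking the LCS table gives one alignment: 7 (A3,B1) → 7 (A5,B2) → 2 (A6,B5) → 7 (A9,B7) → 4 (A13,B8) → 6 (A14,B9).
So the longest common subsequence has length 6.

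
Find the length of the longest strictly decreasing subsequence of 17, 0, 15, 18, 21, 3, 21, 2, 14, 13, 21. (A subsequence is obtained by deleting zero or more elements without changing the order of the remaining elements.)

Let dp[i] be the longest decreasing subsequence ending at position i. Then dp = [1, 2, 2, 1, 1, 3, 1, 4, 3, 4, 1].
The maximum is 4; one witness is 17, 15, 3, 2 at positions 1,3,6,8.

4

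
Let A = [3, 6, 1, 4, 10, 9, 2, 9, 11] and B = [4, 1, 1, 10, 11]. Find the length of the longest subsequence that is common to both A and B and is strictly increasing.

3

A longest common strictly increasing subsequence is 4, 10, 11 (length 3); it appears in order in both A and B, and no longer such subsequence exists.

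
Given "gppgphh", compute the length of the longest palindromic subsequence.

One longest palindromic subsequence is gppg (positions 1,2,3,4); it reads the same forward and backward, and the interval DP gives dp[1][7] = 4.

4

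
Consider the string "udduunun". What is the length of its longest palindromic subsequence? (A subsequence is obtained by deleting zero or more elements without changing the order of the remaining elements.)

4

One longest palindromic subsequence is uuuu (positions 1,4,5,7); it reads the same forward and backward, and the interval DP gives dp[1][8] = 4.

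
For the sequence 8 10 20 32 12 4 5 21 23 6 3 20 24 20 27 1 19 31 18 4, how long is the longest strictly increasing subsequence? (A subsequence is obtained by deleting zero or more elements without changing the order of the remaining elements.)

Let dp[i] be the longest increasing subsequence ending at position i. Then dp = [1, 2, 3, 4, 3, 1, 2, 4, 5, 3, 1, 4, 6, 4, 7, 1, 4, 8, 4, 2].
The maximum is 8; one witness is 8, 10, 20, 21, 23, 24, 27, 31 at positions 1,2,3,8,9,13,15,18.

8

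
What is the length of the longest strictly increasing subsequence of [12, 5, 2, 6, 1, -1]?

Scanning left to right, the best length ending at each element is: 12→1, 5→1, 2→1, 6→2, 1→1, -1→1.
So the longest increasing subsequence has length 2, e.g. 5, 6.

2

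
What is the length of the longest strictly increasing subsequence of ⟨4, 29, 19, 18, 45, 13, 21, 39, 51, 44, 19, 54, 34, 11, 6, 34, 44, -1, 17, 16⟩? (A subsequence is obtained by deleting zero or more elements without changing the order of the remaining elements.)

Let dp[i] be the longest increasing subsequence ending at position i. Then dp = [1, 2, 2, 2, 3, 2, 3, 4, 5, 5, 3, 6, 4, 2, 2, 4, 5, 1, 3, 3].
The maximum is 6; one witness is 4, 19, 21, 39, 51, 54 at positions 1,3,7,8,9,12.

6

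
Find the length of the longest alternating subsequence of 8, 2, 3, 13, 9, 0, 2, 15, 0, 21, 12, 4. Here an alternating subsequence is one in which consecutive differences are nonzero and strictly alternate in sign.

Track the best alternating length ending on an up-step vs a down-step at each position: up/down = 1/1, 1/2, 3/2, 3/1, 3/4, 1/4, 5/4, 5/1, 1/6, 7/1, 7/8, 7/8.
The maximum over both is 8; one such subsequence is 8, 2, 3, 0, 2, 0, 21, 12.

8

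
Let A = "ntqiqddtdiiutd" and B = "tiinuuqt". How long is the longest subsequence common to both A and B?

5

A longest common subsequence is tiiut (length 5); the LCS DP confirms no longer common subsequence exists.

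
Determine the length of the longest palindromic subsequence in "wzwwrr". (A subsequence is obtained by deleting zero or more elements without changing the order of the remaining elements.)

Using dp[i][j] = 2 + dp[i+1][j−1] if the ends match, else max(dp[i+1][j], dp[i][j−1]):
dp[1][6] = 3. A witness is www at positions 1,3,4.

3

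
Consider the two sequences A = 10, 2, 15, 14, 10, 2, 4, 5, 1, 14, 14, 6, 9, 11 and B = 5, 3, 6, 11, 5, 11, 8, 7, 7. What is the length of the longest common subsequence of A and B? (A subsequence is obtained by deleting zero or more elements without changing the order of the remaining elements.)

Backtracking the LCS table gives one alignment: 5 (A8,B1) → 6 (A12,B3) → 11 (A14,B6).
So the longest common subsequence has length 3.

3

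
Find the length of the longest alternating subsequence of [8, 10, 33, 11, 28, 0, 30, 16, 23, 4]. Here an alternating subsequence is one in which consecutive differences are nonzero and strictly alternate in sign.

9

A longest alternating subsequence is 8, 33, 11, 28, 0, 30, 16, 23, 4 (positions 1,3,4,5,6,7,8,9,10); its 8 consecutive differences strictly alternate in sign, and length 9 is optimal.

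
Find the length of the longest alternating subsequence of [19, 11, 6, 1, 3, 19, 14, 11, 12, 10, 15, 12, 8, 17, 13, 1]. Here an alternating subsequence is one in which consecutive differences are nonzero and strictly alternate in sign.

Track the best alternating length ending on an up-step vs a down-step at each position: up/down = 1/1, 1/2, 1/2, 1/2, 3/2, 3/1, 3/4, 3/4, 5/4, 3/6, 7/4, 7/8, 3/8, 9/4, 9/10, 1/10.
The maximum over both is 10; one such subsequence is 19, 11, 19, 11, 12, 10, 15, 12, 17, 13.

10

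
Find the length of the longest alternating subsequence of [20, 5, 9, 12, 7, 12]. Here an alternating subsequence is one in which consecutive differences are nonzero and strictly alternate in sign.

5

Track the best alternating length ending on an up-step vs a down-step at each position: up/down = 1/1, 1/2, 3/2, 3/2, 3/4, 5/2.
The maximum over both is 5; one such subsequence is 20, 5, 9, 7, 12.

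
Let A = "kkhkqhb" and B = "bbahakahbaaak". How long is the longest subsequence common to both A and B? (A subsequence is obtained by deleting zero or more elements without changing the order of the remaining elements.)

Backtracking the LCS table gives one alignment: h (A3,B4) → k (A4,B6) → h (A6,B8) → b (A7,B9).
So the longest common subsequence has length 4.

4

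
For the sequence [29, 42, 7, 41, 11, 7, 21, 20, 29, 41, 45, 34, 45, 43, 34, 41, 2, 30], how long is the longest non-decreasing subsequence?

7

Let dp[i] be the longest non-decreasing subsequence ending at position i. Then dp = [1, 2, 1, 2, 2, 2, 3, 3, 4, 5, 6, 5, 7, 6, 6, 7, 1, 5].
The maximum is 7; one witness is 7, 11, 21, 29, 41, 45, 45 at positions 3,5,7,9,10,11,13.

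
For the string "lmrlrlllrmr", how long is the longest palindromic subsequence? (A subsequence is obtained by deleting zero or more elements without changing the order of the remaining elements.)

8

Using dp[i][j] = 2 + dp[i+1][j−1] if the ends match, else max(dp[i+1][j], dp[i][j−1]):
dp[1][11] = 8. A witness is mrllllrm at positions 2,3,4,6,7,8,9,10.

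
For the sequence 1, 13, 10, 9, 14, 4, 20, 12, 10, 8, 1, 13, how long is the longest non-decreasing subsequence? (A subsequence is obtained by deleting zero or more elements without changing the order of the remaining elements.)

4

One longest non-decreasing subsequence is 1, 13, 14, 20 (positions 1,2,5,7), of length 4; no longer one exists.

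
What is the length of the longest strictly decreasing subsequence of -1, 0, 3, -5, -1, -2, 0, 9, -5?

One longest decreasing subsequence is 0, -1, -2, -5 (positions 2,5,6,9), of length 4; no longer one exists.

4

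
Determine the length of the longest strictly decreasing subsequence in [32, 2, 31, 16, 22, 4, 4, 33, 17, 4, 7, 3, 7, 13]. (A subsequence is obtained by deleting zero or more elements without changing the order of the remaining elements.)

6

One longest decreasing subsequence is 32, 31, 22, 17, 4, 3 (positions 1,3,5,9,10,12), of length 6; no longer one exists.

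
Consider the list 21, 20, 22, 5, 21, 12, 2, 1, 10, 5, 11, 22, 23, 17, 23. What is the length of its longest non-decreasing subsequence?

Let dp[i] be the longest non-decreasing subsequence ending at position i. Then dp = [1, 1, 2, 1, 2, 2, 1, 1, 2, 2, 3, 4, 5, 4, 6].
The maximum is 6; one witness is 5, 10, 11, 22, 23, 23 at positions 4,9,11,12,13,15.

6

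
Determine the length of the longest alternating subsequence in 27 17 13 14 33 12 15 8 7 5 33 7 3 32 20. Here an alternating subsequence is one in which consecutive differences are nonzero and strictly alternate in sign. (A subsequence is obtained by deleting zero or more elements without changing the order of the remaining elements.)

Track the best alternating length ending on an up-step vs a down-step at each position: up/down = 1/1, 1/2, 1/2, 3/2, 3/1, 1/4, 5/4, 1/6, 1/6, 1/6, 7/1, 7/8, 1/8, 9/8, 9/10.
The maximum over both is 10; one such subsequence is 27, 13, 14, 12, 15, 8, 33, 7, 32, 20.

10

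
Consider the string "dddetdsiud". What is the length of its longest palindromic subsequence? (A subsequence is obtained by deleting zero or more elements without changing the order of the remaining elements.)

One longest palindromic subsequence is ddtdd (positions 1,3,5,6,10); it reads the same forward and backward, and the interval DP gives dp[1][10] = 5.

5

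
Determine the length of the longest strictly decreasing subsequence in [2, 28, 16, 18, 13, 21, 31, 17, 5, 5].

One longest decreasing subsequence is 28, 16, 13, 5 (positions 2,3,5,9), of length 4; no longer one exists.

4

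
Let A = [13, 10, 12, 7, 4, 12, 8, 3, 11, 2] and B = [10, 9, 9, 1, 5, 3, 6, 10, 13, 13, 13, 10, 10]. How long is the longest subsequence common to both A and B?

2

Backtracking the LCS table gives one alignment: 13 (A1,B11) → 10 (A2,B13).
So the longest common subsequence has length 2.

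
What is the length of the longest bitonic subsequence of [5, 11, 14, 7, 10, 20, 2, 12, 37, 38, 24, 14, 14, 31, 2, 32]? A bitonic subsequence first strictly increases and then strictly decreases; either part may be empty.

One longest bitonic subsequence is 5, 11, 14, 20, 37, 38, 24, 14, 2 (positions 1,2,3,6,9,10,11,13,15): it rises to 38 then falls. Length 9 is optimal.

9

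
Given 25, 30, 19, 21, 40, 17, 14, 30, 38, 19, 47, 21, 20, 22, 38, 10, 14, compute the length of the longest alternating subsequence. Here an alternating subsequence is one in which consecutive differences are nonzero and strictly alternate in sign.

12

Track the best alternating length ending on an up-step vs a down-step at each position: up/down = 1/1, 2/1, 1/3, 4/3, 4/1, 1/5, 1/5, 6/5, 6/5, 6/7, 8/1, 8/9, 8/9, 10/9, 10/9, 1/11, 12/11.
The maximum over both is 12; one such subsequence is 25, 30, 19, 21, 17, 30, 19, 47, 21, 22, 10, 14.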